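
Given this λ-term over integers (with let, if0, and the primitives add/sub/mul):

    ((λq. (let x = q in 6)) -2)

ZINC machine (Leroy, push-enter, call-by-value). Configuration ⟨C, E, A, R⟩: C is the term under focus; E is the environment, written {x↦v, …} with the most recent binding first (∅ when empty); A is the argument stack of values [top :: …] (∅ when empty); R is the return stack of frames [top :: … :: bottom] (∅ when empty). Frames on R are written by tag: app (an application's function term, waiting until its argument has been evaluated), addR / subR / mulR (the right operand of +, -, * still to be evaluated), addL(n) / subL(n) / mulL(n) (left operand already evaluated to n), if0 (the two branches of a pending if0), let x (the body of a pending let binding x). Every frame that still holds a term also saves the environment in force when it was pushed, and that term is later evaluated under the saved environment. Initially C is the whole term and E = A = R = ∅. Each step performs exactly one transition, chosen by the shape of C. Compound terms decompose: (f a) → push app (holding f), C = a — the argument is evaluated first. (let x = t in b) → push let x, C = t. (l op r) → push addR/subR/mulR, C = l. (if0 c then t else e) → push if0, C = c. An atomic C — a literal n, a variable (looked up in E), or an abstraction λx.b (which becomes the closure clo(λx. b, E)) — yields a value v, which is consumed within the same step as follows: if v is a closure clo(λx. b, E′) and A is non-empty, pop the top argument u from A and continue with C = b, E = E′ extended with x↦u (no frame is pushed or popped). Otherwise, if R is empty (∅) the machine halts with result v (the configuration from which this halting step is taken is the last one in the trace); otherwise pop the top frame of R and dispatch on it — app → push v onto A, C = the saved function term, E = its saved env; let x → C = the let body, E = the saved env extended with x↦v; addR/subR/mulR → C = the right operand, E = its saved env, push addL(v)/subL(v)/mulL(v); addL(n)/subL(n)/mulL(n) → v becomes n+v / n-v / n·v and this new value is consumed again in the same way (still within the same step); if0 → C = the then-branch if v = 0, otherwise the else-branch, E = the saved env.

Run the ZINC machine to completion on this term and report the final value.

step 0: <C=((λq. (let x = q in 6)) -2), E=∅, A=∅, R=∅>
step 1: <C=-2, E=∅, A=∅, R=[app]>
step 2: <C=(λq. (let x = q in 6)), E=∅, A=[-2], R=∅>
step 3: <C=(let x = q in 6), E={q↦-2}, A=∅, R=∅>
step 4: <C=q, E={q↦-2}, A=∅, R=[let x]>
step 5: <C=6, E={x↦-2, q↦-2}, A=∅, R=∅>
→ final value 6

Answer: 6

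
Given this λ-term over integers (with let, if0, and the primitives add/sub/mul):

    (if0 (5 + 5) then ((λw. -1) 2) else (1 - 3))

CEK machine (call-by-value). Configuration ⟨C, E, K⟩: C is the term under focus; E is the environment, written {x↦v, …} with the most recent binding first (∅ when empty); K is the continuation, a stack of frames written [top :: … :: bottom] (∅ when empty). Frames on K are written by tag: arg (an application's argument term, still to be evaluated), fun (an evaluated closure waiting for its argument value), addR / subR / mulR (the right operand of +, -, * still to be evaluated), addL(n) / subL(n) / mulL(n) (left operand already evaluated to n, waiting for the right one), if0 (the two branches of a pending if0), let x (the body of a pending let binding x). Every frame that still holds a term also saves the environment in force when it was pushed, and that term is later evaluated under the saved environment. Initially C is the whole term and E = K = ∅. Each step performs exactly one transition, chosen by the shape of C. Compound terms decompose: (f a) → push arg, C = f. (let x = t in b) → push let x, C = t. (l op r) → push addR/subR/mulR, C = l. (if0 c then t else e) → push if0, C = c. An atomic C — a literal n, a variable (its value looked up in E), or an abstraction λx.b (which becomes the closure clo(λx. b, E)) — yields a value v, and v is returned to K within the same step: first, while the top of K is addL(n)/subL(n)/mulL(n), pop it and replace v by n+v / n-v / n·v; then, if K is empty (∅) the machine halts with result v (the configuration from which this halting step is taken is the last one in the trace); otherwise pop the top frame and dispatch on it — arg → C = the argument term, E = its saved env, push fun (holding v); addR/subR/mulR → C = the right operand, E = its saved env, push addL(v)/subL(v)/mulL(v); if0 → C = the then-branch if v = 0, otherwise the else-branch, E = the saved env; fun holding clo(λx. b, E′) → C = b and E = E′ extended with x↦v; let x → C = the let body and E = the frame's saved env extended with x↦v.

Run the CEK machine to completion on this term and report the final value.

Answer: -2

Machine steps:
step 0: ⟨C=(if0 (5 + 5) then ((λw. -1) 2) else (1 - 3)); E=∅; K=∅⟩
step 1: ⟨C=(5 + 5); E=∅; K=[if0]⟩
step 2: ⟨C=5; E=∅; K=[addR :: if0]⟩
step 3: ⟨C=5; E=∅; K=[addL(5) :: if0]⟩
step 4: ⟨C=(1 - 3); E=∅; K=∅⟩
step 5: ⟨C=1; E=∅; K=[subR]⟩
step 6: ⟨C=3; E=∅; K=[subL(1)]⟩
→ final value -2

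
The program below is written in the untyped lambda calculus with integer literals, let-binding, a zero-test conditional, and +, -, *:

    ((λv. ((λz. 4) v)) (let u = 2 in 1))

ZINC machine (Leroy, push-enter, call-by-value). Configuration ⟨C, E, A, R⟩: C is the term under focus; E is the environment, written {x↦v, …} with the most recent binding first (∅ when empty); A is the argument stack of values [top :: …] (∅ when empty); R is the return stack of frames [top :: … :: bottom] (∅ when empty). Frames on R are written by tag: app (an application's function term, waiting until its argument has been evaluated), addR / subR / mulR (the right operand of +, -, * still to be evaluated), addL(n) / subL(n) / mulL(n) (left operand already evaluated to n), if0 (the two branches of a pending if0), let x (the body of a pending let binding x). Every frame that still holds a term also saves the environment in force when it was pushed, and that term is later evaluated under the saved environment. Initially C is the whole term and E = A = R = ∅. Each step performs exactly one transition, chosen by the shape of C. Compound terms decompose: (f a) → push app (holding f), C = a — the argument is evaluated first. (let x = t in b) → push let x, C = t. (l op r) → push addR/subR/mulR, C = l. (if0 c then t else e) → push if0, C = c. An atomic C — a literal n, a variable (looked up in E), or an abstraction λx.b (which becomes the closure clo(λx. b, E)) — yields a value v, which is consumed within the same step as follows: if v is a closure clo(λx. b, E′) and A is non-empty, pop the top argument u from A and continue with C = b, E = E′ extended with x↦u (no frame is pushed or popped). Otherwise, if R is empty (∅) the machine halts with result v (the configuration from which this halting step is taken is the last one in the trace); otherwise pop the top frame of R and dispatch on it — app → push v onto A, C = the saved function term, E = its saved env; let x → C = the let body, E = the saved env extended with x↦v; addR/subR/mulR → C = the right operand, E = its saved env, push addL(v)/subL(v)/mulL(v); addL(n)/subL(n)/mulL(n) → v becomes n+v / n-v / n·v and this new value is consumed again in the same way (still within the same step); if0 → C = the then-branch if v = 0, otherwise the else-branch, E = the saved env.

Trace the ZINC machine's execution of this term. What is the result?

Answer: 4

Execution trace:
t=0: [C=((λv. ((λz. 4) v)) (let u = 2 in 1)) | E=∅ | A=∅ | R=∅]
t=1: [C=(let u = 2 in 1) | E=∅ | A=∅ | R=[app]]
t=2: [C=2 | E=∅ | A=∅ | R=[let u :: app]]
t=3: [C=1 | E={u↦2} | A=∅ | R=[app]]
t=4: [C=(λv. ((λz. 4) v)) | E=∅ | A=[1] | R=∅]
t=5: [C=((λz. 4) v) | E={v↦1} | A=∅ | R=∅]
t=6: [C=v | E={v↦1} | A=∅ | R=[app]]
t=7: [C=(λz. 4) | E={v↦1} | A=[1] | R=∅]
t=8: [C=4 | E={z↦1, v↦1} | A=∅ | R=∅]
→ final value 4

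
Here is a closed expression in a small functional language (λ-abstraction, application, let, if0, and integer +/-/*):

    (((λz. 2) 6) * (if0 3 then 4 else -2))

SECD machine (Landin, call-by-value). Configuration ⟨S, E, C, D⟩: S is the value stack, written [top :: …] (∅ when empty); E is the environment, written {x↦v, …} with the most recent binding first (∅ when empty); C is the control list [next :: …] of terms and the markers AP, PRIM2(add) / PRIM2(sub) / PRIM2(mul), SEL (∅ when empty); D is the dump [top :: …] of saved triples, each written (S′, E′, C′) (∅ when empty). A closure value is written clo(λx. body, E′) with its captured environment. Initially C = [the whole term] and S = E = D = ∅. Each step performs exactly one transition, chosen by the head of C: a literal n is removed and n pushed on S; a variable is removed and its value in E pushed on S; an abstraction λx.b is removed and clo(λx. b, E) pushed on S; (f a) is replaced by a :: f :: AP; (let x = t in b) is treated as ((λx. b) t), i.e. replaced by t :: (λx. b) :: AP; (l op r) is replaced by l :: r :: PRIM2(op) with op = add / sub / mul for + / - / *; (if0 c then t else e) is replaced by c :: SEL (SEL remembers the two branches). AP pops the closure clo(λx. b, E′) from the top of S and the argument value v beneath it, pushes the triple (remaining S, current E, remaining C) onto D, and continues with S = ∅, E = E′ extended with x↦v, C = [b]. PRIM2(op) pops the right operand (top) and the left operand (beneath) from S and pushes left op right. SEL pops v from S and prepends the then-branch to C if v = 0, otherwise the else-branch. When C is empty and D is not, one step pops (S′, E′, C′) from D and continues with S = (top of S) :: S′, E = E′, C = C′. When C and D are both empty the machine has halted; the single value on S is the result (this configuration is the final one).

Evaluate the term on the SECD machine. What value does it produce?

Answer: -4

Machine steps:
0. <S=∅, E=∅, C=[(((λz. 2) 6) * (if0 3 then 4 else -2))], D=∅>
1. <S=∅, E=∅, C=[((λz. 2) 6) :: (if0 3 then 4 else -2) :: PRIM2(mul)], D=∅>
2. <S=∅, E=∅, C=[6 :: (λz. 2) :: AP :: (if0 3 then 4 else -2) :: PRIM2(mul)], D=∅>
3. <S=[6], E=∅, C=[(λz. 2) :: AP :: (if0 3 then 4 else -2) :: PRIM2(mul)], D=∅>
4. <S=[clo(λz. 2, ∅) :: 6], E=∅, C=[AP :: (if0 3 then 4 else -2) :: PRIM2(mul)], D=∅>
5. <S=∅, E={z↦6}, C=[2], D=[(∅, ∅, [(if0 3 then 4 else -2) :: PRIM2(mul)])]>
6. <S=[2], E={z↦6}, C=∅, D=[(∅, ∅, [(if0 3 then 4 else -2) :: PRIM2(mul)])]>
7. <S=[2], E=∅, C=[(if0 3 then 4 else -2) :: PRIM2(mul)], D=∅>
8. <S=[2], E=∅, C=[3 :: SEL :: PRIM2(mul)], D=∅>
9. <S=[3 :: 2], E=∅, C=[SEL :: PRIM2(mul)], D=∅>
10. <S=[2], E=∅, C=[-2 :: PRIM2(mul)], D=∅>
11. <S=[-2 :: 2], E=∅, C=[PRIM2(mul)], D=∅>
12. <S=[-4], E=∅, C=∅, D=∅>
→ final value -4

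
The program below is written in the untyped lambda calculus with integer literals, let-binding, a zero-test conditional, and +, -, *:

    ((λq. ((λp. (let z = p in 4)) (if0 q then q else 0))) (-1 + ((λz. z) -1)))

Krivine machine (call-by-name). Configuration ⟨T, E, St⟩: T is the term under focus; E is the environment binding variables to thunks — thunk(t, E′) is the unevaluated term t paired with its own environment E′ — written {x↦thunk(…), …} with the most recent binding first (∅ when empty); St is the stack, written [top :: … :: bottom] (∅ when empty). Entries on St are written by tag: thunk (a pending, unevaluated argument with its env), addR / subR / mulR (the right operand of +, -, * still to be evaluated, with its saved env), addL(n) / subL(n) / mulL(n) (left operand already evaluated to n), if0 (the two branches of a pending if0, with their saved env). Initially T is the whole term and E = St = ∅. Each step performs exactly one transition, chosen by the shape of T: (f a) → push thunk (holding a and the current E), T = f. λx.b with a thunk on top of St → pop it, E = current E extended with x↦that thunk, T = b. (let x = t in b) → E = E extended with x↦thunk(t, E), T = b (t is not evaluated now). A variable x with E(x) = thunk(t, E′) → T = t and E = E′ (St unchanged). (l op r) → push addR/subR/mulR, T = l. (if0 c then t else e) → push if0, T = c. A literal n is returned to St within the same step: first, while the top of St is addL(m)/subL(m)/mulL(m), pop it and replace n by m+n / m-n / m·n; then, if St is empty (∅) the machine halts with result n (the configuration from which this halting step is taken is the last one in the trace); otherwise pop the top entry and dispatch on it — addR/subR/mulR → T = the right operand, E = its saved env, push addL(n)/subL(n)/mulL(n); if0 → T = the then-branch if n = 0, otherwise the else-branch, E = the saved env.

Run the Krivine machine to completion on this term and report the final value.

Answer: 4

Execution trace:
0. [T=((λq. ((λp. (let z = p in 4)) (if0 q then q else 0))) (-1 + ((λz. z) -1))) | E=∅ | St=∅]
1. [T=(λq. ((λp. (let z = p in 4)) (if0 q then q else 0))) | E=∅ | St=[thunk]]
2. [T=((λp. (let z = p in 4)) (if0 q then q else 0)) | E={q↦thunk((-1 + ((λz. z) -1)), ∅)} | St=∅]
3. [T=(λp. (let z = p in 4)) | E={q↦thunk((-1 + ((λz. z) -1)), ∅)} | St=[thunk]]
4. [T=(let z = p in 4) | E={p↦thunk((if0 q then q else 0), {q↦thunk((-1 + ((λz. z) -1)), ∅)}), q↦thunk((-1 + ((λz. z) -1)), ∅)} | St=∅]
5. [T=4 | E={z↦thunk(p, {p↦thunk((if0 q then q else 0), {q↦thunk((-1 + ((λz. z) -1)), ∅)}), q↦thunk((-1 + ((λz. z) -1)), ∅)}), p↦thunk((if0 q then q else 0), {q↦thunk((-1 + ((λz. z) -1)), ∅)}), q↦thunk((-1 + ((λz. z) -1)), ∅)} | St=∅]
→ final value 4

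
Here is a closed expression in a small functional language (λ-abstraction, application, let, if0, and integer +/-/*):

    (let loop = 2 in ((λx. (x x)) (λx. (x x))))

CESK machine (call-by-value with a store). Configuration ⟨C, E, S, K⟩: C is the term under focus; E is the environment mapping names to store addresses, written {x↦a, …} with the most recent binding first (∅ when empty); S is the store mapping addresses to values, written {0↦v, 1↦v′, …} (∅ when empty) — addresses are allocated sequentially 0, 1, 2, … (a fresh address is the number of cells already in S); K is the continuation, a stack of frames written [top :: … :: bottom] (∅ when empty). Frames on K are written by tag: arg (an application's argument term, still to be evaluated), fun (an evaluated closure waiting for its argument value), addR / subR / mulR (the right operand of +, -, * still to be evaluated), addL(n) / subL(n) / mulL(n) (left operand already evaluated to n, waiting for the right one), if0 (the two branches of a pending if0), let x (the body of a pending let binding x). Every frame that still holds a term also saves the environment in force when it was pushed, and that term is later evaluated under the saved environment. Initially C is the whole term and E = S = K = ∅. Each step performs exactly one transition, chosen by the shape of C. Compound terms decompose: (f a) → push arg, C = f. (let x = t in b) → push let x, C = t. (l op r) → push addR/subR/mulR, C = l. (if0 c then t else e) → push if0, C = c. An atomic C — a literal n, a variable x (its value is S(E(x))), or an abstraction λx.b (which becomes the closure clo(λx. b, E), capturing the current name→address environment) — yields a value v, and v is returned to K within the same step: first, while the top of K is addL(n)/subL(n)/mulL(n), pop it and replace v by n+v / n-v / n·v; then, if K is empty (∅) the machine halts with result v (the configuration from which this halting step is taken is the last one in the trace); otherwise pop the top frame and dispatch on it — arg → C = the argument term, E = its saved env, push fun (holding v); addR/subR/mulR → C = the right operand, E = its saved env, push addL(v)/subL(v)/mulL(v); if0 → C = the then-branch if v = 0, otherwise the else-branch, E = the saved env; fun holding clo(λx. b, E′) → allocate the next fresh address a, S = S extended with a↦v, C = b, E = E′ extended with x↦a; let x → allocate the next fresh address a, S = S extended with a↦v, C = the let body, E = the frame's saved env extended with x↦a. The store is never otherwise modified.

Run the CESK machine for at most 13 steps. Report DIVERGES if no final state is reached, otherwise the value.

Answer: DIVERGES (no final state within 13 steps)

Derivation:
t=0: ⟨C=(let loop = 2 in ((λx. (x x)) (λx. (x x)))); E=∅; S=∅; K=∅⟩
t=1: ⟨C=2; E=∅; S=∅; K=[let loop]⟩
t=2: ⟨C=((λx. (x x)) (λx. (x x))); E={loop↦0}; S={0↦2}; K=∅⟩
t=3: ⟨C=(λx. (x x)); E={loop↦0}; S={0↦2}; K=[arg]⟩
t=4: ⟨C=(λx. (x x)); E={loop↦0}; S={0↦2}; K=[fun]⟩
t=5: ⟨C=(x x); E={x↦1, loop↦0}; S={0↦2, 1↦clo(λx. (x x), {loop↦0})}; K=∅⟩
t=6: ⟨C=x; E={x↦1, loop↦0}; S={0↦2, 1↦clo(λx. (x x), {loop↦0})}; K=[arg]⟩
t=7: ⟨C=x; E={x↦1, loop↦0}; S={0↦2, 1↦clo(λx. (x x), {loop↦0})}; K=[fun]⟩
t=8: ⟨C=(x x); E={x↦2, loop↦0}; S={0↦2, 1↦clo(λx. (x x), {loop↦0}), 2↦clo(λx. (x x), {loop↦0})}; K=∅⟩
t=9: ⟨C=x; E={x↦2, loop↦0}; S={0↦2, 1↦clo(λx. (x x), {loop↦0}), 2↦clo(λx. (x x), {loop↦0})}; K=[arg]⟩
t=10: ⟨C=x; E={x↦2, loop↦0}; S={0↦2, 1↦clo(λx. (x x), {loop↦0}), 2↦clo(λx. (x x), {loop↦0})}; K=[fun]⟩
t=11: ⟨C=(x x); E={x↦3, loop↦0}; S={0↦2, 1↦clo(λx. (x x), {loop↦0}), 2↦clo(λx. (x x), {loop↦0}), 3↦clo(λx. (x x), {loop↦0})}; K=∅⟩
t=12: ⟨C=x; E={x↦3, loop↦0}; S={0↦2, 1↦clo(λx. (x x), {loop↦0}), 2↦clo(λx. (x x), {loop↦0}), 3↦clo(λx. (x x), {loop↦0})}; K=[arg]⟩
t=13: ⟨C=x; E={x↦3, loop↦0}; S={0↦2, 1↦clo(λx. (x x), {loop↦0}), 2↦clo(λx. (x x), {loop↦0}), 3↦clo(λx. (x x), {loop↦0})}; K=[fun]⟩
→ 13 transitions taken and the configuration is still not final: no result within 13 steps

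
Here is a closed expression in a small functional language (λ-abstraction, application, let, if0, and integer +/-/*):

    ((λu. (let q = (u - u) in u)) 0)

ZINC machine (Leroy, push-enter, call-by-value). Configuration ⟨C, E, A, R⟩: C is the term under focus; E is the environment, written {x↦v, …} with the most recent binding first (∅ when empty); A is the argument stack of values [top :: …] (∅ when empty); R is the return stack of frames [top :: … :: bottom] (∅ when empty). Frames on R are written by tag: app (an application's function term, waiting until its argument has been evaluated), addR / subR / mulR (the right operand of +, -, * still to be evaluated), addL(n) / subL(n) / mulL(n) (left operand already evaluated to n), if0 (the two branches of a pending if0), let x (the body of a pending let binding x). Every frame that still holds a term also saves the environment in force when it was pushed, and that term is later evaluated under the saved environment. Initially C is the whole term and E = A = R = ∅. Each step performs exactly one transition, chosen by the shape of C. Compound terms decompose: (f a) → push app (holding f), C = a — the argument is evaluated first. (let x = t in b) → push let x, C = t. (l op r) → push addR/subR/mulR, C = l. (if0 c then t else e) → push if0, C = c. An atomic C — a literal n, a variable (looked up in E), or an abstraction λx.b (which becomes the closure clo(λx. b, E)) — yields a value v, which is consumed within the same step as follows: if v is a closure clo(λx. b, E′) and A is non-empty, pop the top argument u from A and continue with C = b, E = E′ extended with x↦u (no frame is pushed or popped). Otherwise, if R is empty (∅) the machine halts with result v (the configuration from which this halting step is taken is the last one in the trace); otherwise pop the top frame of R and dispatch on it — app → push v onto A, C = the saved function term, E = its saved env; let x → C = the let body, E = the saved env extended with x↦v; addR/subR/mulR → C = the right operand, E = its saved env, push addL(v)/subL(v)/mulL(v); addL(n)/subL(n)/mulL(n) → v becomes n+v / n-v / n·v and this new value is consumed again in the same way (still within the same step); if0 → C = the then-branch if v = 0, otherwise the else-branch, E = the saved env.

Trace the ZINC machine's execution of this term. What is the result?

t=0: [C=((λu. (let q = (u - u) in u)) 0) | E=∅ | A=∅ | R=∅]
t=1: [C=0 | E=∅ | A=∅ | R=[app]]
t=2: [C=(λu. (let q = (u - u) in u)) | E=∅ | A=[0] | R=∅]
t=3: [C=(let q = (u - u) in u) | E={u↦0} | A=∅ | R=∅]
t=4: [C=(u - u) | E={u↦0} | A=∅ | R=[let q]]
t=5: [C=u | E={u↦0} | A=∅ | R=[subR :: let q]]
t=6: [C=u | E={u↦0} | A=∅ | R=[subL(0) :: let q]]
t=7: [C=u | E={q↦0, u↦0} | A=∅ | R=∅]
→ final value 0

Answer: 0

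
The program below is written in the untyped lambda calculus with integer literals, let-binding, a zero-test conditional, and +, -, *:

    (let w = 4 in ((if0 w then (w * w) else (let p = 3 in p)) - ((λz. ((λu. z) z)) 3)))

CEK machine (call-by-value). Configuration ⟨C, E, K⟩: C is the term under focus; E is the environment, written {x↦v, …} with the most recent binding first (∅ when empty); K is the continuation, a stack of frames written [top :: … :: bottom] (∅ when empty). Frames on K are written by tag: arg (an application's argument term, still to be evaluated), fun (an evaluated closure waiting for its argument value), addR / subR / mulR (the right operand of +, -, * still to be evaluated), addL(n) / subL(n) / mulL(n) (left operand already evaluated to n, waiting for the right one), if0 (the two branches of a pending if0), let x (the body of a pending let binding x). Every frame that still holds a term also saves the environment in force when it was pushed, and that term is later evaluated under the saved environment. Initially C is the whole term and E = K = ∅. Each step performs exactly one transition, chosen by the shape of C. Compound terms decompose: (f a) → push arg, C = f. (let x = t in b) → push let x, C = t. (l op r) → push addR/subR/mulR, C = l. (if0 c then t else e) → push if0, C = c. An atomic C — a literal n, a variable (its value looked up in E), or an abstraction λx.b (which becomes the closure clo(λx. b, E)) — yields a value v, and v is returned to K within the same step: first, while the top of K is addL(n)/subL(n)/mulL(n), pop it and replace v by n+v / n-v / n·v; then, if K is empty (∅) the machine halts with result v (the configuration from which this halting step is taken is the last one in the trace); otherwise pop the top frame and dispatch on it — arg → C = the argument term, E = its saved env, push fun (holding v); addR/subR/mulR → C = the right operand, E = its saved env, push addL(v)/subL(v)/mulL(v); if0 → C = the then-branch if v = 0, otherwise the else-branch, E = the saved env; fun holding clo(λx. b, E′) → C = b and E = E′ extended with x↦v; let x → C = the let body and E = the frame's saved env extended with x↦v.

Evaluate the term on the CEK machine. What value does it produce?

0. ⟨C=(let w = 4 in ((if0 w then (w * w) else (let p = 3 in p)) - ((λz. ((λu. z) z)) 3))); E=∅; K=∅⟩
1. ⟨C=4; E=∅; K=[let w]⟩
2. ⟨C=((if0 w then (w * w) else (let p = 3 in p)) - ((λz. ((λu. z) z)) 3)); E={w↦4}; K=∅⟩
3. ⟨C=(if0 w then (w * w) else (let p = 3 in p)); E={w↦4}; K=[subR]⟩
4. ⟨C=w; E={w↦4}; K=[if0 :: subR]⟩
5. ⟨C=(let p = 3 in p); E={w↦4}; K=[subR]⟩
6. ⟨C=3; E={w↦4}; K=[let p :: subR]⟩
7. ⟨C=p; E={p↦3, w↦4}; K=[subR]⟩
8. ⟨C=((λz. ((λu. z) z)) 3); E={w↦4}; K=[subL(3)]⟩
9. ⟨C=(λz. ((λu. z) z)); E={w↦4}; K=[arg :: subL(3)]⟩
10. ⟨C=3; E={w↦4}; K=[fun :: subL(3)]⟩
11. ⟨C=((λu. z) z); E={z↦3, w↦4}; K=[subL(3)]⟩
12. ⟨C=(λu. z); E={z↦3, w↦4}; K=[arg :: subL(3)]⟩
13. ⟨C=z; E={z↦3, w↦4}; K=[fun :: subL(3)]⟩
14. ⟨C=z; E={u↦3, z↦3, w↦4}; K=[subL(3)]⟩
→ final value 0

Answer: 0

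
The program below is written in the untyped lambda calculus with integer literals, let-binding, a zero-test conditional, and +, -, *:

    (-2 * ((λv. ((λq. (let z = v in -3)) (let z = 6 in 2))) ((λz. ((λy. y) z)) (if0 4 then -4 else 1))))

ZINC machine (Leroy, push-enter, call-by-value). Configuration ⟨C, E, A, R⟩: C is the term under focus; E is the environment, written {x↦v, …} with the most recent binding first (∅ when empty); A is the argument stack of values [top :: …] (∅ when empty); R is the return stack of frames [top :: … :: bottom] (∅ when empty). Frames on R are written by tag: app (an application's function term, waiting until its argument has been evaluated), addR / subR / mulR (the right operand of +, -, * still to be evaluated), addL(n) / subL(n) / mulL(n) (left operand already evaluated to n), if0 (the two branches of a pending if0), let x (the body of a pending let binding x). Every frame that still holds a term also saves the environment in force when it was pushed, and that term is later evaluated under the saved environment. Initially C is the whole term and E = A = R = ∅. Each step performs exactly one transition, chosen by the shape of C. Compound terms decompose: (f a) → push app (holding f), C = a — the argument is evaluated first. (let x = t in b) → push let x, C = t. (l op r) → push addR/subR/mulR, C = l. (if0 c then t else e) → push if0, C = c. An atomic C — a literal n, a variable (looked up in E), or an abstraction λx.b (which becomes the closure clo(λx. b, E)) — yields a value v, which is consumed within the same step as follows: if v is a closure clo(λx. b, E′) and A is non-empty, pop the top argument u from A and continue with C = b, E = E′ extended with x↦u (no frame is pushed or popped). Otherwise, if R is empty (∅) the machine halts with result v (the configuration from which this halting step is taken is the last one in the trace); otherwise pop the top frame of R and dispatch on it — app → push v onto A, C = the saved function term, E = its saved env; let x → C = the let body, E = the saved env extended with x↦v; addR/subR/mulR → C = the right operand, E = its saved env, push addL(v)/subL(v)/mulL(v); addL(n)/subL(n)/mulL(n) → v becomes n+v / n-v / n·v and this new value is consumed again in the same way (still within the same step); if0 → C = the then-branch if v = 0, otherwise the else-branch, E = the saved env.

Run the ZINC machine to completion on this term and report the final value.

[0] <C=(-2 * ((λv. ((λq. (let z = v in -3)) (let z = 6 in 2))) ((λz. ((λy. y) z)) (if0 4 then -4 else 1)))), E=∅, A=∅, R=∅>
[1] <C=-2, E=∅, A=∅, R=[mulR]>
[2] <C=((λv. ((λq. (let z = v in -3)) (let z = 6 in 2))) ((λz. ((λy. y) z)) (if0 4 then -4 else 1))), E=∅, A=∅, R=[mulL(-2)]>
[3] <C=((λz. ((λy. y) z)) (if0 4 then -4 else 1)), E=∅, A=∅, R=[app :: mulL(-2)]>
[4] <C=(if0 4 then -4 else 1), E=∅, A=∅, R=[app :: app :: mulL(-2)]>
[5] <C=4, E=∅, A=∅, R=[if0 :: app :: app :: mulL(-2)]>
[6] <C=1, E=∅, A=∅, R=[app :: app :: mulL(-2)]>
[7] <C=(λz. ((λy. y) z)), E=∅, A=[1], R=[app :: mulL(-2)]>
[8] <C=((λy. y) z), E={z↦1}, A=∅, R=[app :: mulL(-2)]>
[9] <C=z, E={z↦1}, A=∅, R=[app :: app :: mulL(-2)]>
[10] <C=(λy. y), E={z↦1}, A=[1], R=[app :: mulL(-2)]>
[11] <C=y, E={y↦1, z↦1}, A=∅, R=[app :: mulL(-2)]>
[12] <C=(λv. ((λq. (let z = v in -3)) (let z = 6 in 2))), E=∅, A=[1], R=[mulL(-2)]>
[13] <C=((λq. (let z = v in -3)) (let z = 6 in 2)), E={v↦1}, A=∅, R=[mulL(-2)]>
[14] <C=(let z = 6 in 2), E={v↦1}, A=∅, R=[app :: mulL(-2)]>
[15] <C=6, E={v↦1}, A=∅, R=[let z :: app :: mulL(-2)]>
[16] <C=2, E={z↦6, v↦1}, A=∅, R=[app :: mulL(-2)]>
[17] <C=(λq. (let z = v in -3)), E={v↦1}, A=[2], R=[mulL(-2)]>
[18] <C=(let z = v in -3), E={q↦2, v↦1}, A=∅, R=[mulL(-2)]>
[19] <C=v, E={q↦2, v↦1}, A=∅, R=[let z :: mulL(-2)]>
[20] <C=-3, E={z↦1, q↦2, v↦1}, A=∅, R=[mulL(-2)]>
→ final value 6

Answer: 6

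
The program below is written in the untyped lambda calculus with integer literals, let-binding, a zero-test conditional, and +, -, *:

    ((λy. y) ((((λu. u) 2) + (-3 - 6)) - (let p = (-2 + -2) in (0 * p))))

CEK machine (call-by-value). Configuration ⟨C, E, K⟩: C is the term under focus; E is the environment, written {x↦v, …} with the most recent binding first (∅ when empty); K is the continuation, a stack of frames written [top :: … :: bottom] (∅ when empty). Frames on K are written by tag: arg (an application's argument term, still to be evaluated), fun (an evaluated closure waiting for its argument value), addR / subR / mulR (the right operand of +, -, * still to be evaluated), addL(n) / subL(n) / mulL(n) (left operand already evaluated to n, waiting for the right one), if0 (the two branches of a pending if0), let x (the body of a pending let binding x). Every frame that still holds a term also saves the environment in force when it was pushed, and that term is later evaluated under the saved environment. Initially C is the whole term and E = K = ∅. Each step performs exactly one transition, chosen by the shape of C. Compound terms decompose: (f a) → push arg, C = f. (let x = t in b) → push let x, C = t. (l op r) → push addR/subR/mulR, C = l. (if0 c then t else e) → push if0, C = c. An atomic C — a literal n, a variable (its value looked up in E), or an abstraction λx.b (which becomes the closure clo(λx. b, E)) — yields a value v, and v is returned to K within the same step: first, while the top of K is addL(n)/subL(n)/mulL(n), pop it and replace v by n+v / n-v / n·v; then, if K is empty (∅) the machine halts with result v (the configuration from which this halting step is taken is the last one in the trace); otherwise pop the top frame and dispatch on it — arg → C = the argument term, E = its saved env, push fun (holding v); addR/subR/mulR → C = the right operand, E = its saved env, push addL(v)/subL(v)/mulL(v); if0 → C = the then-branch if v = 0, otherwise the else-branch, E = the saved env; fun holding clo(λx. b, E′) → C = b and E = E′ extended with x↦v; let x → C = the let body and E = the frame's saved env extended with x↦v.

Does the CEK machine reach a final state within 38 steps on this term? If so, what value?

Answer: -7

Machine steps:
step 0: [C=((λy. y) ((((λu. u) 2) + (-3 - 6)) - (let p = (-2 + -2) in (0 * p)))) | E=∅ | K=∅]
step 1: [C=(λy. y) | E=∅ | K=[arg]]
step 2: [C=((((λu. u) 2) + (-3 - 6)) - (let p = (-2 + -2) in (0 * p))) | E=∅ | K=[fun]]
step 3: [C=(((λu. u) 2) + (-3 - 6)) | E=∅ | K=[subR :: fun]]
step 4: [C=((λu. u) 2) | E=∅ | K=[addR :: subR :: fun]]
step 5: [C=(λu. u) | E=∅ | K=[arg :: addR :: subR :: fun]]
step 6: [C=2 | E=∅ | K=[fun :: addR :: subR :: fun]]
step 7: [C=u | E={u↦2} | K=[addR :: subR :: fun]]
step 8: [C=(-3 - 6) | E=∅ | K=[addL(2) :: subR :: fun]]
step 9: [C=-3 | E=∅ | K=[subR :: addL(2) :: subR :: fun]]
step 10: [C=6 | E=∅ | K=[subL(-3) :: addL(2) :: subR :: fun]]
step 11: [C=(let p = (-2 + -2) in (0 * p)) | E=∅ | K=[subL(-7) :: fun]]
step 12: [C=(-2 + -2) | E=∅ | K=[let p :: subL(-7) :: fun]]
step 13: [C=-2 | E=∅ | K=[addR :: let p :: subL(-7) :: fun]]
step 14: [C=-2 | E=∅ | K=[addL(-2) :: let p :: subL(-7) :: fun]]
step 15: [C=(0 * p) | E={p↦-4} | K=[subL(-7) :: fun]]
step 16: [C=0 | E={p↦-4} | K=[mulR :: subL(-7) :: fun]]
step 17: [C=p | E={p↦-4} | K=[mulL(0) :: subL(-7) :: fun]]
step 18: [C=y | E={y↦-7} | K=∅]
→ final value -7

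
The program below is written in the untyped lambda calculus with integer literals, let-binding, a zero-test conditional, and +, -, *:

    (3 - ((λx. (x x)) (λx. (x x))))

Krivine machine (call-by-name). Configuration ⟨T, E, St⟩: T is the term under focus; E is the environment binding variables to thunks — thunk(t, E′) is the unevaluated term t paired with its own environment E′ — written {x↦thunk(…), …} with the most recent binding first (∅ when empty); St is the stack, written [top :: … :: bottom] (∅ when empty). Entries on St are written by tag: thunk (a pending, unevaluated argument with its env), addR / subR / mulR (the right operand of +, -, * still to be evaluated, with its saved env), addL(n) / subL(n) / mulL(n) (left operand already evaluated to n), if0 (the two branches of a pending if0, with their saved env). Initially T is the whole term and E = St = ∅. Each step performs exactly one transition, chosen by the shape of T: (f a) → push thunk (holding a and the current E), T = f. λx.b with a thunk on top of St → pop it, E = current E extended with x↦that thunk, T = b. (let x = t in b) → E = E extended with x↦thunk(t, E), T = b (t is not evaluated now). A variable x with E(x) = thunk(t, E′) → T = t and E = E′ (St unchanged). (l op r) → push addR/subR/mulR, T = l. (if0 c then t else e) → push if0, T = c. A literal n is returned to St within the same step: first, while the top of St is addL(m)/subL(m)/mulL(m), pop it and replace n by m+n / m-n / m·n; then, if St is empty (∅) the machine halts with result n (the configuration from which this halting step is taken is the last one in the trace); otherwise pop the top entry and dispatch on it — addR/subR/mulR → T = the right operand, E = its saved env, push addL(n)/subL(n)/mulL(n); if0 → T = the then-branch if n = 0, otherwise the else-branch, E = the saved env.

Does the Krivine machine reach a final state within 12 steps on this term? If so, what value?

[0] [T=(3 - ((λx. (x x)) (λx. (x x)))) | E=∅ | St=∅]
[1] [T=3 | E=∅ | St=[subR]]
[2] [T=((λx. (x x)) (λx. (x x))) | E=∅ | St=[subL(3)]]
[3] [T=(λx. (x x)) | E=∅ | St=[thunk :: subL(3)]]
[4] [T=(x x) | E={x↦thunk((λx. (x x)), ∅)} | St=[subL(3)]]
[5] [T=x | E={x↦thunk((λx. (x x)), ∅)} | St=[thunk :: subL(3)]]
[6] [T=(λx. (x x)) | E=∅ | St=[thunk :: subL(3)]]
[7] [T=(x x) | E={x↦thunk(x, {x↦thunk((λx. (x x)), ∅)})} | St=[subL(3)]]
[8] [T=x | E={x↦thunk(x, {x↦thunk((λx. (x x)), ∅)})} | St=[thunk :: subL(3)]]
[9] [T=x | E={x↦thunk((λx. (x x)), ∅)} | St=[thunk :: subL(3)]]
[10] [T=(λx. (x x)) | E=∅ | St=[thunk :: subL(3)]]
[11] [T=(x x) | E={x↦thunk(x, {x↦thunk(x, {x↦thunk((λx. (x x)), ∅)})})} | St=[subL(3)]]
[12] [T=x | E={x↦thunk(x, {x↦thunk(x, {x↦thunk((λx. (x x)), ∅)})})} | St=[thunk :: subL(3)]]
→ 12 transitions taken and the configuration is still not final: no result within 12 steps

Answer: DIVERGES (no final state within 12 steps)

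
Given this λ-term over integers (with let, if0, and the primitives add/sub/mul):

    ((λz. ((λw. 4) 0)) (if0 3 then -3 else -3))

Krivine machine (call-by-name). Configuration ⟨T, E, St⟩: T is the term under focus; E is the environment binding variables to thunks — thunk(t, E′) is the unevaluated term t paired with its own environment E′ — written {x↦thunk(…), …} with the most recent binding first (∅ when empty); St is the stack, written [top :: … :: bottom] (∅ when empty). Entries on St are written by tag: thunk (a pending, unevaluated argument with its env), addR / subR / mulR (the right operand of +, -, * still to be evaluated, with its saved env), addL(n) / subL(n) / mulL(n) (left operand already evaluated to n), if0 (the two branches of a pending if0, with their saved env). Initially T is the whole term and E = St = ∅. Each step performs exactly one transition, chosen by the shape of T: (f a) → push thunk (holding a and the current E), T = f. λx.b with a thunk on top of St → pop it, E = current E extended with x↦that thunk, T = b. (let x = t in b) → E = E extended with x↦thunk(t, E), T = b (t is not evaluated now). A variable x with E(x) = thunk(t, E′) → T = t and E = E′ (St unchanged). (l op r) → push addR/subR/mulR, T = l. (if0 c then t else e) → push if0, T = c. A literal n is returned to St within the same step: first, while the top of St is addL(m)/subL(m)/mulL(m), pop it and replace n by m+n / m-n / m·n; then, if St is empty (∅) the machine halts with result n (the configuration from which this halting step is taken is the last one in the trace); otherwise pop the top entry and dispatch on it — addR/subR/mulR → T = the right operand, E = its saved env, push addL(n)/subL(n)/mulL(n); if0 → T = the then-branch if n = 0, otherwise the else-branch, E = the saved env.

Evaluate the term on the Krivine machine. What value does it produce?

Answer: 4

Derivation:
t=0: <T=((λz. ((λw. 4) 0)) (if0 3 then -3 else -3)), E=∅, St=∅>
t=1: <T=(λz. ((λw. 4) 0)), E=∅, St=[thunk]>
t=2: <T=((λw. 4) 0), E={z↦thunk((if0 3 then -3 else -3), ∅)}, St=∅>
t=3: <T=(λw. 4), E={z↦thunk((if0 3 then -3 else -3), ∅)}, St=[thunk]>
t=4: <T=4, E={w↦thunk(0, {z↦thunk((if0 3 then -3 else -3), ∅)}), z↦thunk((if0 3 then -3 else -3), ∅)}, St=∅>
→ final value 4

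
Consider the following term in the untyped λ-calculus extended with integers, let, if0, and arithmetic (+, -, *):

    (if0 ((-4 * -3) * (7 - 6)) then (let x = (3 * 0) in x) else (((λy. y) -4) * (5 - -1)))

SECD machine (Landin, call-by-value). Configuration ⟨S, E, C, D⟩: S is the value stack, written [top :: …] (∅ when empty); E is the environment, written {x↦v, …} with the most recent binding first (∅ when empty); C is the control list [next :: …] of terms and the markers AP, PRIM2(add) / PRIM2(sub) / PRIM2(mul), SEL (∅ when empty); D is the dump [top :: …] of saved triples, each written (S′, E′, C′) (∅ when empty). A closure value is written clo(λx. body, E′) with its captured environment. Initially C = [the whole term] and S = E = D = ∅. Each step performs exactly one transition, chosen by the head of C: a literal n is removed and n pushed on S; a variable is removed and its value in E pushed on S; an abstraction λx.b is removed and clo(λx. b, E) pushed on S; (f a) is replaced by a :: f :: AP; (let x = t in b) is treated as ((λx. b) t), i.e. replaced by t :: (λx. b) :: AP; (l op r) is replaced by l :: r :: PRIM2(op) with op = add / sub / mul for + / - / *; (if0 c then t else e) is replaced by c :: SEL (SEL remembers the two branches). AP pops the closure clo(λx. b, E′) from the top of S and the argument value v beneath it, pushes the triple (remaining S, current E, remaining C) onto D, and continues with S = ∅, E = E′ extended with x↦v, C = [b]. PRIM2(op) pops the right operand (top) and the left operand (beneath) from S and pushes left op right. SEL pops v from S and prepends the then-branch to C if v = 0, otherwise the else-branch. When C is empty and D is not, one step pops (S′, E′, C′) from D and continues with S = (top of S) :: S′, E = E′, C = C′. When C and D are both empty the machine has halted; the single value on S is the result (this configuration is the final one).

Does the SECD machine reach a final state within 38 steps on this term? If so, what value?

0. [S=∅ | E=∅ | C=[(if0 ((-4 * -3) * (7 - 6)) then (let x = (3 * 0) in x) else (((λy. y) -4) * (5 - -1)))] | D=∅]
1. [S=∅ | E=∅ | C=[((-4 * -3) * (7 - 6)) :: SEL] | D=∅]
2. [S=∅ | E=∅ | C=[(-4 * -3) :: (7 - 6) :: PRIM2(mul) :: SEL] | D=∅]
3. [S=∅ | E=∅ | C=[-4 :: -3 :: PRIM2(mul) :: (7 - 6) :: PRIM2(mul) :: SEL] | D=∅]
4. [S=[-4] | E=∅ | C=[-3 :: PRIM2(mul) :: (7 - 6) :: PRIM2(mul) :: SEL] | D=∅]
5. [S=[-3 :: -4] | E=∅ | C=[PRIM2(mul) :: (7 - 6) :: PRIM2(mul) :: SEL] | D=∅]
6. [S=[12] | E=∅ | C=[(7 - 6) :: PRIM2(mul) :: SEL] | D=∅]
7. [S=[12] | E=∅ | C=[7 :: 6 :: PRIM2(sub) :: PRIM2(mul) :: SEL] | D=∅]
8. [S=[7 :: 12] | E=∅ | C=[6 :: PRIM2(sub) :: PRIM2(mul) :: SEL] | D=∅]
9. [S=[6 :: 7 :: 12] | E=∅ | C=[PRIM2(sub) :: PRIM2(mul) :: SEL] | D=∅]
10. [S=[1 :: 12] | E=∅ | C=[PRIM2(mul) :: SEL] | D=∅]
11. [S=[12] | E=∅ | C=[SEL] | D=∅]
12. [S=∅ | E=∅ | C=[(((λy. y) -4) * (5 - -1))] | D=∅]
13. [S=∅ | E=∅ | C=[((λy. y) -4) :: (5 - -1) :: PRIM2(mul)] | D=∅]
14. [S=∅ | E=∅ | C=[-4 :: (λy. y) :: AP :: (5 - -1) :: PRIM2(mul)] | D=∅]
15. [S=[-4] | E=∅ | C=[(λy. y) :: AP :: (5 - -1) :: PRIM2(mul)] | D=∅]
16. [S=[clo(λy. y, ∅) :: -4] | E=∅ | C=[AP :: (5 - -1) :: PRIM2(mul)] | D=∅]
17. [S=∅ | E={y↦-4} | C=[y] | D=[(∅, ∅, [(5 - -1) :: PRIM2(mul)])]]
18. [S=[-4] | E={y↦-4} | C=∅ | D=[(∅, ∅, [(5 - -1) :: PRIM2(mul)])]]
19. [S=[-4] | E=∅ | C=[(5 - -1) :: PRIM2(mul)] | D=∅]
20. [S=[-4] | E=∅ | C=[5 :: -1 :: PRIM2(sub) :: PRIM2(mul)] | D=∅]
21. [S=[5 :: -4] | E=∅ | C=[-1 :: PRIM2(sub) :: PRIM2(mul)] | D=∅]
22. [S=[-1 :: 5 :: -4] | E=∅ | C=[PRIM2(sub) :: PRIM2(mul)] | D=∅]
23. [S=[6 :: -4] | E=∅ | C=[PRIM2(mul)] | D=∅]
24. [S=[-24] | E=∅ | C=∅ | D=∅]
→ final value -24

Answer: -24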